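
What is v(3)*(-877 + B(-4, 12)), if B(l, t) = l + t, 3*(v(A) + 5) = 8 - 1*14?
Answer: 6083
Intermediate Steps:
v(A) = -7 (v(A) = -5 + (8 - 1*14)/3 = -5 + (8 - 14)/3 = -5 + (⅓)*(-6) = -5 - 2 = -7)
v(3)*(-877 + B(-4, 12)) = -7*(-877 + (-4 + 12)) = -7*(-877 + 8) = -7*(-869) = 6083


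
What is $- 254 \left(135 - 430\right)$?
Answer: $74930$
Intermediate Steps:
$- 254 \left(135 - 430\right) = \left(-254\right) \left(-295\right) = 74930$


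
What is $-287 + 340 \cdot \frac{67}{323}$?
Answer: $- \frac{4113}{19} \approx -216.47$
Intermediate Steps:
$-287 + 340 \cdot \frac{67}{323} = -287 + \frac{1340}{19} = - \frac{4113}{19}$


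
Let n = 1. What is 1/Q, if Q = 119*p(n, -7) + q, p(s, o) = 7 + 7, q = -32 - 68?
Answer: 1/1566 ≈ 0.00063857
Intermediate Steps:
q = -100
p(s, o) = 14
Q = 1566 (Q = 119*14 - 100 = 1666 - 100 = 1566)
1/Q = 1/1566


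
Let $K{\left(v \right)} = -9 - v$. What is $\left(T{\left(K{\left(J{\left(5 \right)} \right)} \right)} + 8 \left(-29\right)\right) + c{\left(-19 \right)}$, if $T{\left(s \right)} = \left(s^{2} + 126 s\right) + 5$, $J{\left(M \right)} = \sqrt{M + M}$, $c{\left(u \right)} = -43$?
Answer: $-1313 - 108 \sqrt{10} \approx -1654.5$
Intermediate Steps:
$J{\left(M \right)} = \sqrt{2} \sqrt{M}$ ($J{\left(M \right)} = \sqrt{2 M} = \sqrt{2} \sqrt{M}$)
$T{\left(s \right)} = 5 + s^{2} + 126 s$
$\left(T{\left(K{\left(J{\left(5 \right)} \right)} \right)} + 8 \left(-29\right)\right) + c{\left(-19 \right)} = \left(\left(5 + \left(-9 - \sqrt{2} \sqrt{5}\right)^{2} + 126 \left(-9 - \sqrt{2} \sqrt{5}\right)\right) + 8 \left(-29\right)\right) - 43 = \left(\left(5 + \left(-9 - \sqrt{10}\right)^{2} + 126 \left(-9 - \sqrt{10}\right)\right) - 232\right) - 43 = \left(\left(5 + \left(-9 - \sqrt{10}\right)^{2} - \left(1134 + 126 \sqrt{10}\right)\right) - 232\right) - 43 = \left(\left(-1129 + \left(-9 - \sqrt{10}\right)^{2} - 126 \sqrt{10}\right) - 232\right) - 43 = \left(-1361 + \left(-9 - \sqrt{10}\right)^{2} - 126 \sqrt{10}\right) - 43 = -1404 + \left(-9 - \sqrt{10}\right)^{2} - 126 \sqrt{10}$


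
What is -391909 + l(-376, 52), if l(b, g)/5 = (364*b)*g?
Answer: -35976549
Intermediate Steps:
l(b, g) = 1820*b*g (l(b, g) = 5*((364*b)*g) = 5*(364*b*g) = 1820*b*g)
-391909 + l(-376, 52) = -391909 + 1820*(-376)*52 = -391909 - 35584640 = -35976549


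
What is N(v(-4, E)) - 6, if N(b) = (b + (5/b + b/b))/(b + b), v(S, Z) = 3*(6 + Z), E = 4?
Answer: -1973/360 ≈ -5.4806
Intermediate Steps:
v(S, Z) = 18 + 3*Z
N(b) = (1 + b + 5/b)/(2*b) (N(b) = (b + (5/b + 1))/((2*b)) = (b + (1 + 5/b))*(1/(2*b)) = (1 + b + 5/b)*(1/(2*b)) = (1 + b + 5/b)/(2*b))
N(v(-4, E)) - 6 = (5 + (18 + 3*4) + (18 + 3*4)²)/(2*(18 + 3*4)²) - 6 = (5 + (18 + 12) + (18 + 12)²)/(2*(18 + 12)²) - 6 = (½)*(5 + 30 + 30²)/30² - 6 = (½)*(1/900)*(5 + 30 + 900) - 6 = (½)*(1/900)*935 - 6 = 187/360 - 6 = -1973/360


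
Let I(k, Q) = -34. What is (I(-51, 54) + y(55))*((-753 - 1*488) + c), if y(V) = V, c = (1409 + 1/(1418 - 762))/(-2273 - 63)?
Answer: -39955703781/1532416 ≈ -26074.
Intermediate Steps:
c = -924305/1532416 (c = (1409 + 1/656)/(-2336) = (1409 + 1/656)*(-1/2336) = (924305/656)*(-1/2336) = -924305/1532416 ≈ -0.60317)
(I(-51, 54) + y(55))*((-753 - 1*488) + c) = (-34 + 55)*((-753 - 1*488) - 924305/1532416) = 21*((-753 - 488) - 924305/1532416) = 21*(-1241 - 924305/1532416) = 21*(-1902652561/1532416) = -39955703781/1532416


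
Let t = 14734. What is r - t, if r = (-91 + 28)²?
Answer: -10765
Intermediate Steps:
r = 3969 (r = (-63)² = 3969)
r - t = 3969 - 1*14734 = 3969 - 14734 = -10765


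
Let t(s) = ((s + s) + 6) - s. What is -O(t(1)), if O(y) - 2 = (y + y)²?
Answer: -198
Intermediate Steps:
t(s) = 6 + s (t(s) = (2*s + 6) - s = (6 + 2*s) - s = 6 + s)
O(y) = 2 + 4*y² (O(y) = 2 + (y + y)² = 2 + (2*y)² = 2 + 4*y²)
-O(t(1)) = -(2 + 4*(6 + 1)²) = -(2 + 4*7²) = -(2 + 4*49) = -(2 + 196) = -1*198 = -198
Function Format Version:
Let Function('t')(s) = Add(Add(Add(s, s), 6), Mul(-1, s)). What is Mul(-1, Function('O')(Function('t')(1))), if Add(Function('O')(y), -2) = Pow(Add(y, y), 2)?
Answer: -198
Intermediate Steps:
Function('t')(s) = Add(6, s) (Function('t')(s) = Add(Add(Mul(2, s), 6), Mul(-1, s)) = Add(Add(6, Mul(2, s)), Mul(-1, s)) = Add(6, s))
Function('O')(y) = Add(2, Mul(4, Pow(y, 2))) (Function('O')(y) = Add(2, Pow(Add(y, y), 2)) = Add(2, Pow(Mul(2, y), 2)) = Add(2, Mul(4, Pow(y, 2))))
Mul(-1, Function('O')(Function('t')(1))) = Mul(-1, Add(2, Mul(4, Pow(Add(6, 1), 2)))) = Mul(-1, Add(2, Mul(4, Pow(7, 2)))) = Mul(-1, Add(2, Mul(4, 49))) = Mul(-1, Add(2, 196)) = Mul(-1, 198) = -198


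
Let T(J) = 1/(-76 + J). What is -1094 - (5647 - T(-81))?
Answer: -1058338/157 ≈ -6741.0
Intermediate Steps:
-1094 - (5647 - T(-81)) = -1094 - (5647 - 1/(-76 - 81)) = -1094 - (5647 - 1/(-157)) = -1094 - (5647 - 1*(-1/157)) = -1094 - (5647 + 1/157) = -1094 - 1*886580/157 = -1094 - 886580/157 = -1058338/157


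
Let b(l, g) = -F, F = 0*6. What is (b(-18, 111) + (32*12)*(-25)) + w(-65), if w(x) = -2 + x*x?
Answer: -5377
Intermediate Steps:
F = 0
w(x) = -2 + x²
b(l, g) = 0 (b(l, g) = -1*0 = 0)
(b(-18, 111) + (32*12)*(-25)) + w(-65) = (0 + (32*12)*(-25)) + (-2 + (-65)²) = (0 + 384*(-25)) + (-2 + 4225) = (0 - 9600) + 4223 = -9600 + 4223 = -5377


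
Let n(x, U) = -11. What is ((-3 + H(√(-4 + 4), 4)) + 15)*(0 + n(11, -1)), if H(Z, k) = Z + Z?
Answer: -132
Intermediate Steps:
H(Z, k) = 2*Z
((-3 + H(√(-4 + 4), 4)) + 15)*(0 + n(11, -1)) = ((-3 + 2*√(-4 + 4)) + 15)*(0 - 11) = ((-3 + 2*√0) + 15)*(-11) = ((-3 + 2*0) + 15)*(-11) = ((-3 + 0) + 15)*(-11) = (-3 + 15)*(-11) = 12*(-11) = -132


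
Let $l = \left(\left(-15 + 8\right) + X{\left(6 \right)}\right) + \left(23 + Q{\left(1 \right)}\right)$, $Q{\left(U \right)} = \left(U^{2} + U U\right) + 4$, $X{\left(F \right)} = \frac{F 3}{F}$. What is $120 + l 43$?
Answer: $1195$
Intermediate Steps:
$X{\left(F \right)} = 3$ ($X{\left(F \right)} = \frac{3 F}{F} = 3$)
$Q{\left(U \right)} = 4 + 2 U^{2}$ ($Q{\left(U \right)} = \left(U^{2} + U^{2}\right) + 4 = 2 U^{2} + 4 = 4 + 2 U^{2}$)
$l = 25$ ($l = \left(\left(-15 + 8\right) + 3\right) + \left(23 + \left(4 + 2 \cdot 1^{2}\right)\right) = \left(-7 + 3\right) + \left(23 + \left(4 + 2 \cdot 1\right)\right) = -4 + \left(23 + \left(4 + 2\right)\right) = -4 + \left(23 + 6\right) = -4 + 29 = 25$)
$120 + l 43 = 120 + 25 \cdot 43 = 120 + 1075 = 1195$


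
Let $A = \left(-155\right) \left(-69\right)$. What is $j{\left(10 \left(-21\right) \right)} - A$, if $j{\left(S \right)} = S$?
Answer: $-10905$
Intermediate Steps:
$A = 10695$
$j{\left(10 \left(-21\right) \right)} - A = 10 \left(-21\right) - 10695 = -210 - 10695 = -10905$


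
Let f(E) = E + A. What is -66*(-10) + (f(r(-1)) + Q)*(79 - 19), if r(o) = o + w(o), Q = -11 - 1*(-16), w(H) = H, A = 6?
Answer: 1200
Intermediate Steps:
Q = 5 (Q = -11 + 16 = 5)
r(o) = 2*o (r(o) = o + o = 2*o)
f(E) = 6 + E (f(E) = E + 6 = 6 + E)
-66*(-10) + (f(r(-1)) + Q)*(79 - 19) = -66*(-10) + ((6 + 2*(-1)) + 5)*(79 - 19) = 660 + ((6 - 2) + 5)*60 = 660 + (4 + 5)*60 = 660 + 9*60 = 660 + 540 = 1200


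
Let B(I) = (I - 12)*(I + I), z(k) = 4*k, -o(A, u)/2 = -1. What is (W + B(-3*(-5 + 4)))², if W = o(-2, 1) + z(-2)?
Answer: 3600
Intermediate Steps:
o(A, u) = 2 (o(A, u) = -2*(-1) = 2)
B(I) = 2*I*(-12 + I) (B(I) = (-12 + I)*(2*I) = 2*I*(-12 + I))
W = -6 (W = 2 + 4*(-2) = 2 - 8 = -6)
(W + B(-3*(-5 + 4)))² = (-6 + 2*(-3*(-5 + 4))*(-12 - 3*(-5 + 4)))² = (-6 + 2*(-3*(-1))*(-12 - 3*(-1)))² = (-6 + 2*3*(-12 + 3))² = (-6 + 2*3*(-9))² = (-6 - 54)² = (-60)² = 3600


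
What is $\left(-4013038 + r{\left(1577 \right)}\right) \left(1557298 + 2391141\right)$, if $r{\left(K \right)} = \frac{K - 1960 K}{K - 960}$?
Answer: $- \frac{9788708538705371}{617} \approx -1.5865 \cdot 10^{13}$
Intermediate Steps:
$r{\left(K \right)} = - \frac{1959 K}{-960 + K}$ ($r{\left(K \right)} = \frac{\left(-1959\right) K}{-960 + K} = - \frac{1959 K}{-960 + K}$)
$\left(-4013038 + r{\left(1577 \right)}\right) \left(1557298 + 2391141\right) = \left(-4013038 - \frac{3089343}{-960 + 1577}\right) \left(1557298 + 2391141\right) = \left(-4013038 - \frac{3089343}{617}\right) 3948439 = \left(- \frac{2479133789}{617}\right) 3948439 = - \frac{9788708538705371}{617}$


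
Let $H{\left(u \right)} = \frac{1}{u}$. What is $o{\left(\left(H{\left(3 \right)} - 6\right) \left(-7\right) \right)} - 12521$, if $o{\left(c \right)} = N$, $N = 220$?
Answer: $-12301$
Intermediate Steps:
$o{\left(c \right)} = 220$
$o{\left(\left(H{\left(3 \right)} - 6\right) \left(-7\right) \right)} - 12521 = 220 - 12521 = -12301$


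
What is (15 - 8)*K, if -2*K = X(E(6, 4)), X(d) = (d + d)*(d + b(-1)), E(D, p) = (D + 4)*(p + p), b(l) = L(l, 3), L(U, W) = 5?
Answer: -47600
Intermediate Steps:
b(l) = 5
E(D, p) = 2*p*(4 + D) (E(D, p) = (4 + D)*(2*p) = 2*p*(4 + D))
X(d) = 2*d*(5 + d) (X(d) = (d + d)*(d + 5) = (2*d)*(5 + d) = 2*d*(5 + d))
K = -6800 (K = -2*4*(4 + 6)*(5 + 2*4*(4 + 6)) = -2*4*10*(5 + 2*4*10) = -80*(5 + 80) = -80*85 = -1/2*13600 = -6800)
(15 - 8)*K = (15 - 8)*(-6800) = 7*(-6800) = -47600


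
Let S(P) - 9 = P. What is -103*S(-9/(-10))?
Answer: -10197/10 ≈ -1019.7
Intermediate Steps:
S(P) = 9 + P
-103*S(-9/(-10)) = -103*(9 - 9/(-10)) = -103*(9 - 9*(-⅒)) = -103*(9 + 9/10) = -103*99/10 = -10197/10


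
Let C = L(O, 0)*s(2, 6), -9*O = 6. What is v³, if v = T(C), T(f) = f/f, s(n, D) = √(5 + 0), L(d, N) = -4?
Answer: 1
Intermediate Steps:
O = -⅔ (O = -⅑*6 = -⅔ ≈ -0.66667)
s(n, D) = √5
C = -4*√5 ≈ -8.9443
T(f) = 1
v = 1
v³ = 1³ = 1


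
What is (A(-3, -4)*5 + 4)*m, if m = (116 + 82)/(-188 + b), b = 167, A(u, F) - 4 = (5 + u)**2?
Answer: -2904/7 ≈ -414.86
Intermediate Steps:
A(u, F) = 4 + (5 + u)**2
m = -66/7 (m = (116 + 82)/(-188 + 167) = 198/(-21) = 198*(-1/21) = -66/7 ≈ -9.4286)
(A(-3, -4)*5 + 4)*m = ((4 + (5 - 3)**2)*5 + 4)*(-66/7) = ((4 + 2**2)*5 + 4)*(-66/7) = ((4 + 4)*5 + 4)*(-66/7) = (8*5 + 4)*(-66/7) = (40 + 4)*(-66/7) = 44*(-66/7) = -2904/7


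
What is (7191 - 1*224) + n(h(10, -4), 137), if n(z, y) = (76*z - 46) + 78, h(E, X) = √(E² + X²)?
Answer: 6999 + 152*√29 ≈ 7817.5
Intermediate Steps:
n(z, y) = 32 + 76*z (n(z, y) = (-46 + 76*z) + 78 = 32 + 76*z)
(7191 - 1*224) + n(h(10, -4), 137) = (7191 - 1*224) + (32 + 76*√(10² + (-4)²)) = (7191 - 224) + (32 + 76*√(100 + 16)) = 6967 + (32 + 76*√116) = 6967 + (32 + 76*(2*√29)) = 6967 + (32 + 152*√29) = 6999 + 152*√29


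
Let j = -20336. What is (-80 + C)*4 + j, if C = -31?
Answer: -20780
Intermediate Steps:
(-80 + C)*4 + j = (-80 - 31)*4 - 20336 = -111*4 - 20336 = -444 - 20336 = -20780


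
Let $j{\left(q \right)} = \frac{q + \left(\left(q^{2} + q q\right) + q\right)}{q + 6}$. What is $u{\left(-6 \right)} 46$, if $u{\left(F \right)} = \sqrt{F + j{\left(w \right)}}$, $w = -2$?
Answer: $46 i \sqrt{5} \approx 102.86 i$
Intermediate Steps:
$j{\left(q \right)} = \frac{2 q + 2 q^{2}}{6 + q}$ ($j{\left(q \right)} = \frac{q + \left(\left(q^{2} + q^{2}\right) + q\right)}{6 + q} = \frac{q + \left(2 q^{2} + q\right)}{6 + q} = \frac{q + \left(q + 2 q^{2}\right)}{6 + q} = \frac{2 q + 2 q^{2}}{6 + q}$)
$u{\left(F \right)} = \sqrt{1 + F}$ ($u{\left(F \right)} = \sqrt{F + 2 \left(-2\right) \frac{1}{6 - 2} \left(1 - 2\right)} = \sqrt{F + 2 \left(-2\right) \frac{1}{4} \left(-1\right)} = \sqrt{F + 1} = \sqrt{1 + F}$)
$u{\left(-6 \right)} 46 = \sqrt{1 - 6} \cdot 46 = \sqrt{-5} \cdot 46 = i \sqrt{5} \cdot 46 = 46 i \sqrt{5}$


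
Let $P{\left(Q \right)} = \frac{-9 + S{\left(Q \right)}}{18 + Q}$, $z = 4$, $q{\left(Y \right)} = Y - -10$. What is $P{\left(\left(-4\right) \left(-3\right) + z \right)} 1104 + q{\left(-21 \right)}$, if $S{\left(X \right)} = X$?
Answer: $\frac{3677}{17} \approx 216.29$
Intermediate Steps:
$q{\left(Y \right)} = 10 + Y$ ($q{\left(Y \right)} = Y + 10 = 10 + Y$)
$P{\left(Q \right)} = \frac{-9 + Q}{18 + Q}$
$P{\left(\left(-4\right) \left(-3\right) + z \right)} 1104 + q{\left(-21 \right)} = \frac{-9 + \left(\left(-4\right) \left(-3\right) + 4\right)}{18 + \left(\left(-4\right) \left(-3\right) + 4\right)} 1104 + \left(10 - 21\right) = \frac{-9 + \left(12 + 4\right)}{18 + \left(12 + 4\right)} 1104 - 11 = \frac{-9 + 16}{18 + 16} \cdot 1104 - 11 = \frac{1}{34} \cdot 7 \cdot 1104 - 11 = \frac{7}{34} \cdot 1104 - 11 = \frac{3864}{17} - 11 = \frac{3677}{17}$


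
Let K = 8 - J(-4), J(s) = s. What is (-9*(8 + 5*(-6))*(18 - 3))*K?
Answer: 35640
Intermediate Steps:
K = 12 (K = 8 - 1*(-4) = 8 + 4 = 12)
(-9*(8 + 5*(-6))*(18 - 3))*K = -9*(8 + 5*(-6))*(18 - 3)*12 = -9*(8 - 30)*15*12 = -(-198)*15*12 = -9*(-330)*12 = 2970*12 = 35640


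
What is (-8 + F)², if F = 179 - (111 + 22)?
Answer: 1444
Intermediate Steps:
F = 46 (F = 179 - 1*133 = 179 - 133 = 46)
(-8 + F)² = (-8 + 46)² = 38² = 1444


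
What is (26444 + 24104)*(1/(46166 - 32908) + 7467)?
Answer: 2502062486438/6629 ≈ 3.7744e+8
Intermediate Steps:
(26444 + 24104)*(1/(46166 - 32908) + 7467) = 50548*(1/13258 + 7467) = 50548*(98997487/13258) = 2502062486438/6629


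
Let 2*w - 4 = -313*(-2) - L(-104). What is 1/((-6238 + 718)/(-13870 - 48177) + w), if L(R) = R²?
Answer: -62047/315999851 ≈ -0.00019635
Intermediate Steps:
w = -5093 (w = 2 + (-313*(-2) - 1*(-104)²)/2 = 2 + (626 - 1*10816)/2 = 2 + (626 - 10816)/2 = 2 + (½)*(-10190) = 2 - 5095 = -5093)
1/((-6238 + 718)/(-13870 - 48177) + w) = 1/((-6238 + 718)/(-13870 - 48177) - 5093) = 1/(-5520/(-62047) - 5093) = 1/(-5520*(-1/62047) - 5093) = 1/(5520/62047 - 5093) = 1/(-315999851/62047) = -62047/315999851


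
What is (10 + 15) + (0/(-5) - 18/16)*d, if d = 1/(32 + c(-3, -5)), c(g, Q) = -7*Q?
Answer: 13391/536 ≈ 24.983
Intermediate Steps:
d = 1/67 (d = 1/(32 - 7*(-5)) = 1/(32 + 35) = 1/67 ≈ 0.014925)
(10 + 15) + (0/(-5) - 18/16)*d = (10 + 15) + (0/(-5) - 18/16)*(1/67) = 25 + (0*(-1/5) - 18*1/16)*(1/67) = 25 + (0 - 9/8)*(1/67) = 25 - 9/8*1/67 = 25 - 9/536 = 13391/536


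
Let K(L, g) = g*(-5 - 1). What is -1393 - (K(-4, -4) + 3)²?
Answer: -2122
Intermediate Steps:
K(L, g) = -6*g (K(L, g) = g*(-6) = -6*g)
-1393 - (K(-4, -4) + 3)² = -1393 - (-6*(-4) + 3)² = -1393 - (24 + 3)² = -1393 - 1*27² = -1393 - 1*729 = -1393 - 729 = -2122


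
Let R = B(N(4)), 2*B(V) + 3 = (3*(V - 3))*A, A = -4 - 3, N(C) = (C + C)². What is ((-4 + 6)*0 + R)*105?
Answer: -67410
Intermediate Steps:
N(C) = 4*C² (N(C) = (2*C)² = 4*C²)
A = -7
B(V) = 30 - 21*V/2 (B(V) = -3/2 + ((3*(V - 3))*(-7))/2 = -3/2 + ((3*(-3 + V))*(-7))/2 = -3/2 + ((-9 + 3*V)*(-7))/2 = -3/2 + (63 - 21*V)/2 = -3/2 + (63/2 - 21*V/2) = 30 - 21*V/2)
R = -642 (R = 30 - 42*4² = 30 - 42*16 = 30 - 21/2*64 = 30 - 672 = -642)
((-4 + 6)*0 + R)*105 = ((-4 + 6)*0 - 642)*105 = (2*0 - 642)*105 = (0 - 642)*105 = -642*105 = -67410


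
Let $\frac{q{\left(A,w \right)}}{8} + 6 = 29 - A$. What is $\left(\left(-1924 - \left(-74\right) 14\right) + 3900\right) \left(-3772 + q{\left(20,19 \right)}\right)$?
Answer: $-11288976$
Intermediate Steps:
$q{\left(A,w \right)} = 184 - 8 A$ ($q{\left(A,w \right)} = -48 + 8 \left(29 - A\right) = -48 - \left(-232 + 8 A\right) = 184 - 8 A$)
$\left(\left(-1924 - \left(-74\right) 14\right) + 3900\right) \left(-3772 + q{\left(20,19 \right)}\right) = \left(\left(-1924 - \left(-74\right) 14\right) + 3900\right) \left(-3772 + \left(184 - 160\right)\right) = \left(\left(-1924 - -1036\right) + 3900\right) \left(-3772 + \left(184 - 160\right)\right) = \left(\left(-1924 + 1036\right) + 3900\right) \left(-3772 + 24\right) = \left(-888 + 3900\right) \left(-3748\right) = 3012 \left(-3748\right) = -11288976$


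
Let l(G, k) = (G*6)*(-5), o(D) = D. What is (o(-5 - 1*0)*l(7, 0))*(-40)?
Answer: -42000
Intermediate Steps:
l(G, k) = -30*G (l(G, k) = (6*G)*(-5) = -30*G)
(o(-5 - 1*0)*l(7, 0))*(-40) = ((-5 - 1*0)*(-30*7))*(-40) = ((-5 + 0)*(-210))*(-40) = -5*(-210)*(-40) = 1050*(-40) = -42000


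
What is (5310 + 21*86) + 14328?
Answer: 21444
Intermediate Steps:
(5310 + 21*86) + 14328 = (5310 + 1806) + 14328 = 7116 + 14328 = 21444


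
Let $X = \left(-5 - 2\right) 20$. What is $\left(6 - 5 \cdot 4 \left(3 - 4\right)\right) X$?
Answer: $-3640$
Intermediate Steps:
$X = -140$ ($X = \left(-7\right) 20 = -140$)
$\left(6 - 5 \cdot 4 \left(3 - 4\right)\right) X = \left(6 - 5 \cdot 4 \left(3 - 4\right)\right) \left(-140\right) = \left(6 - 20 \left(-1\right)\right) \left(-140\right) = \left(6 - -20\right) \left(-140\right) = \left(6 + 20\right) \left(-140\right) = 26 \left(-140\right) = -3640$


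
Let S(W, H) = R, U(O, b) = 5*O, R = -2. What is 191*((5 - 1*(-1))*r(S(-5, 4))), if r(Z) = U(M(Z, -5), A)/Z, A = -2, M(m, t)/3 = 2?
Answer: -17190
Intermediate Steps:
M(m, t) = 6 (M(m, t) = 3*2 = 6)
S(W, H) = -2
r(Z) = 30/Z (r(Z) = (5*6)/Z = 30/Z)
191*((5 - 1*(-1))*r(S(-5, 4))) = 191*((5 - 1*(-1))*(30/(-2))) = 191*((5 + 1)*(30*(-1/2))) = 191*(6*(-15)) = 191*(-90) = -17190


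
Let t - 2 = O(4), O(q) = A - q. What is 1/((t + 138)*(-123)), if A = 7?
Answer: -1/17589 ≈ -5.6854e-5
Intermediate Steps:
O(q) = 7 - q
t = 5 (t = 2 + (7 - 1*4) = 2 + (7 - 4) = 2 + 3 = 5)
1/((t + 138)*(-123)) = 1/((5 + 138)*(-123)) = 1/(143*(-123)) = 1/(-17589) = -1/17589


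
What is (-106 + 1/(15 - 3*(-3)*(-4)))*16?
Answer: -35632/21 ≈ -1696.8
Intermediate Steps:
(-106 + 1/(15 - 3*(-3)*(-4)))*16 = (-106 + 1/(15 + 9*(-4)))*16 = (-106 + 1/(15 - 36))*16 = (-106 + 1/(-21))*16 = (-106 - 1/21)*16 = -2227/21*16 = -35632/21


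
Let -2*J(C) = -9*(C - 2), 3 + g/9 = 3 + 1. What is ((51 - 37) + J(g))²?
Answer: 8281/4 ≈ 2070.3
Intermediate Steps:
g = 9 (g = -27 + 9*(3 + 1) = -27 + 9*4 = -27 + 36 = 9)
J(C) = -9 + 9*C/2 (J(C) = -(-9)*(C - 2)/2 = -(-9)*(-2 + C)/2 = -(18 - 9*C)/2 = -9 + 9*C/2)
((51 - 37) + J(g))² = ((51 - 37) + (-9 + (9/2)*9))² = (14 + (-9 + 81/2))² = (14 + 63/2)² = (91/2)² = 8281/4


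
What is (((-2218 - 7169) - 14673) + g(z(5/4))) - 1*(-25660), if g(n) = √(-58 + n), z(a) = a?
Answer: 1600 + I*√227/2 ≈ 1600.0 + 7.5333*I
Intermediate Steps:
(((-2218 - 7169) - 14673) + g(z(5/4))) - 1*(-25660) = (((-2218 - 7169) - 14673) + √(-58 + 5/4)) - 1*(-25660) = ((-9387 - 14673) + √(-58 + 5*(¼))) + 25660 = (-24060 + √(-58 + 5/4)) + 25660 = (-24060 + √(-227/4)) + 25660 = (-24060 + I*√227/2) + 25660 = 1600 + I*√227/2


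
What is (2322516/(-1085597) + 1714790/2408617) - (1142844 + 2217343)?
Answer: -8786178325935089005/2614787389349 ≈ -3.3602e+6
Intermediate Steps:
(2322516/(-1085597) + 1714790/2408617) - (1142844 + 2217343) = (2322516*(-1/1085597) + 1714790*(1/2408617)) - 1*3360187 = (-2322516/1085597 + 1714790/2408617) - 3360187 = -3732480640742/2614787389349 - 3360187 = -8786178325935089005/2614787389349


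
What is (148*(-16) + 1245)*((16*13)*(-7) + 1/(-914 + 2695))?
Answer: 2912090605/1781 ≈ 1.6351e+6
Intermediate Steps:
(148*(-16) + 1245)*((16*13)*(-7) + 1/(-914 + 2695)) = (-2368 + 1245)*(208*(-7) + 1/1781) = -1123*(-1456 + 1/1781) = -1123*(-2593135/1781) = 2912090605/1781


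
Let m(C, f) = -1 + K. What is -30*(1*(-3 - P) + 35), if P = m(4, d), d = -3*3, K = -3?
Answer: -1080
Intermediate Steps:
d = -9
m(C, f) = -4 (m(C, f) = -1 - 3 = -4)
P = -4
-30*(1*(-3 - P) + 35) = -30*(1*(-3 - 1*(-4)) + 35) = -30*(1*(-3 + 4) + 35) = -30*(1*1 + 35) = -30*(1 + 35) = -30*36 = -1080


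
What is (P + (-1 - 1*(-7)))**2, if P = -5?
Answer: 1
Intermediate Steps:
(P + (-1 - 1*(-7)))**2 = (-5 + (-1 - 1*(-7)))**2 = (-5 + (-1 + 7))**2 = (-5 + 6)**2 = 1**2 = 1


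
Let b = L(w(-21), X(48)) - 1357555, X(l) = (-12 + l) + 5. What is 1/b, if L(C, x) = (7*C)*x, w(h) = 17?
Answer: -1/1352676 ≈ -7.3928e-7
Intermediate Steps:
X(l) = -7 + l
L(C, x) = 7*C*x
b = -1352676 (b = 7*17*(-7 + 48) - 1357555 = 7*17*41 - 1357555 = 4879 - 1357555 = -1352676)
1/b = 1/(-1352676) = -1/1352676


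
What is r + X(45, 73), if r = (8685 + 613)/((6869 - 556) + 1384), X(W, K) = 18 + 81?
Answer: 771301/7697 ≈ 100.21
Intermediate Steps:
X(W, K) = 99
r = 9298/7697 (r = 9298/(6313 + 1384) = 9298/7697 ≈ 1.2080)
r + X(45, 73) = 9298/7697 + 99 = 771301/7697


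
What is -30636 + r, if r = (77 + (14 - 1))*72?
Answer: -24156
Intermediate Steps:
r = 6480 (r = (77 + 13)*72 = 90*72 = 6480)
-30636 + r = -30636 + 6480 = -24156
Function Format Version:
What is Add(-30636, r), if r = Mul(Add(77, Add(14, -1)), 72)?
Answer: -24156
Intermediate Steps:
r = 6480 (r = Mul(Add(77, 13), 72) = Mul(90, 72) = 6480)
Add(-30636, r) = Add(-30636, 6480) = -24156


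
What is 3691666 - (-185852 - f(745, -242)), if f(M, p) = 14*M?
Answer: 3887948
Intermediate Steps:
3691666 - (-185852 - f(745, -242)) = 3691666 - (-185852 - 14*745) = 3691666 - (-185852 - 1*10430) = 3691666 - (-185852 - 10430) = 3691666 - 1*(-196282) = 3691666 + 196282 = 3887948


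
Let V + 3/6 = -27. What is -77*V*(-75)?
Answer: -317625/2 ≈ -1.5881e+5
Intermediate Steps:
V = -55/2 (V = -½ - 27 = -55/2 ≈ -27.500)
-77*V*(-75) = -77*(-55/2)*(-75) = (4235/2)*(-75) = -317625/2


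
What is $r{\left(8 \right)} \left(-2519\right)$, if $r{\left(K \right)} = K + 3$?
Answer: $-27709$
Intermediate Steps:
$r{\left(K \right)} = 3 + K$
$r{\left(8 \right)} \left(-2519\right) = \left(3 + 8\right) \left(-2519\right) = 11 \left(-2519\right) = -27709$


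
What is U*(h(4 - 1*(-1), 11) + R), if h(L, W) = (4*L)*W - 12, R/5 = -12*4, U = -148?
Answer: 4736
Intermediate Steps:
R = -240 (R = 5*(-12*4) = 5*(-48) = -240)
h(L, W) = -12 + 4*L*W (h(L, W) = 4*L*W - 12 = -12 + 4*L*W)
U*(h(4 - 1*(-1), 11) + R) = -148*((-12 + 4*(4 - 1*(-1))*11) - 240) = -148*((-12 + 4*(4 + 1)*11) - 240) = -148*((-12 + 4*5*11) - 240) = -148*((-12 + 220) - 240) = -148*(208 - 240) = -148*(-32) = 4736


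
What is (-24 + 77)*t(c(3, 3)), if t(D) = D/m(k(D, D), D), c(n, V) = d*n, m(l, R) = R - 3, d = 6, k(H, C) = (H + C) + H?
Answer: 318/5 ≈ 63.600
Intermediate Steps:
k(H, C) = C + 2*H (k(H, C) = (C + H) + H = C + 2*H)
m(l, R) = -3 + R
c(n, V) = 6*n
t(D) = D/(-3 + D)
(-24 + 77)*t(c(3, 3)) = (-24 + 77)*((6*3)/(-3 + 6*3)) = 53*(18/(-3 + 18)) = 53*(18/15) = 53*(18*(1/15)) = 53*(6/5) = 318/5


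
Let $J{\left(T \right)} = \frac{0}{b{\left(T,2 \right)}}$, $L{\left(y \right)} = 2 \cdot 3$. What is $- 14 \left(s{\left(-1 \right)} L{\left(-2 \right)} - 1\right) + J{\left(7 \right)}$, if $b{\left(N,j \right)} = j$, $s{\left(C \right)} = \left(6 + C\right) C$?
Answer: $434$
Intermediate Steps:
$s{\left(C \right)} = C \left(6 + C\right)$
$L{\left(y \right)} = 6$
$J{\left(T \right)} = 0$ ($J{\left(T \right)} = \frac{0}{2} = 0 \cdot \frac{1}{2} = 0$)
$- 14 \left(s{\left(-1 \right)} L{\left(-2 \right)} - 1\right) + J{\left(7 \right)} = - 14 \left(- (6 - 1) 6 - 1\right) + 0 = - 14 \left(\left(-1\right) 5 \cdot 6 - 1\right) + 0 = - 14 \left(\left(-5\right) 6 - 1\right) + 0 = - 14 \left(-30 - 1\right) + 0 = \left(-14\right) \left(-31\right) + 0 = 434 + 0 = 434$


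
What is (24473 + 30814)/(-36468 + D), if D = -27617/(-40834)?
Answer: -2257589358/1489106695 ≈ -1.5161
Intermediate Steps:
D = 27617/40834 (D = -27617*(-1/40834) = 27617/40834 ≈ 0.67632)
(24473 + 30814)/(-36468 + D) = (24473 + 30814)/(-36468 + 27617/40834) = 55287/(-1489106695/40834) = 55287*(-40834/1489106695) = -2257589358/1489106695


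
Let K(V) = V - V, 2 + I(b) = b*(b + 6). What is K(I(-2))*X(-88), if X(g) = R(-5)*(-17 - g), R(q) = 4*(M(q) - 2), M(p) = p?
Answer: 0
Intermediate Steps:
I(b) = -2 + b*(6 + b) (I(b) = -2 + b*(b + 6) = -2 + b*(6 + b))
K(V) = 0
R(q) = -8 + 4*q (R(q) = 4*(q - 2) = 4*(-2 + q) = -8 + 4*q)
X(g) = 476 + 28*g (X(g) = (-8 + 4*(-5))*(-17 - g) = (-8 - 20)*(-17 - g) = -28*(-17 - g) = 476 + 28*g)
K(I(-2))*X(-88) = 0*(476 + 28*(-88)) = 0*(476 - 2464) = 0*(-1988) = 0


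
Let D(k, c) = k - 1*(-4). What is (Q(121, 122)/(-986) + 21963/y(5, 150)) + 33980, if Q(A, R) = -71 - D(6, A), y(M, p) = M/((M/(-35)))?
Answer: 1150997117/34510 ≈ 33353.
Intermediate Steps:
y(M, p) = -35 (y(M, p) = M/((M*(-1/35))) = M/((-M/35)) = M*(-35/M) = -35)
D(k, c) = 4 + k (D(k, c) = k + 4 = 4 + k)
Q(A, R) = -81 (Q(A, R) = -71 - (4 + 6) = -71 - 1*10 = -71 - 10 = -81)
(Q(121, 122)/(-986) + 21963/y(5, 150)) + 33980 = (-81/(-986) + 21963/(-35)) + 33980 = (-81*(-1/986) + 21963*(-1/35)) + 33980 = (81/986 - 21963/35) + 33980 = -21652683/34510 + 33980 = 1150997117/34510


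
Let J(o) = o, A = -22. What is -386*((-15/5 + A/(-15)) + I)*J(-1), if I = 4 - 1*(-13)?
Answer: 89552/15 ≈ 5970.1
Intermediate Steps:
I = 17 (I = 4 + 13 = 17)
-386*((-15/5 + A/(-15)) + I)*J(-1) = -386*((-15/5 - 22/(-15)) + 17)*(-1) = -386*((-15*1/5 - 22*(-1/15)) + 17)*(-1) = -386*((-3 + 22/15) + 17)*(-1) = -386*(-23/15 + 17)*(-1) = -89552*(-1)/15 = -386*(-232/15) = 89552/15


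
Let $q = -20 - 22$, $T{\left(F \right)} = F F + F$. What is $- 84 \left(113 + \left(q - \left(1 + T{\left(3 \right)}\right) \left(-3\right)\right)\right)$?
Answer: $-9240$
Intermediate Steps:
$T{\left(F \right)} = F + F^{2}$ ($T{\left(F \right)} = F^{2} + F = F + F^{2}$)
$q = -42$
$- 84 \left(113 + \left(q - \left(1 + T{\left(3 \right)}\right) \left(-3\right)\right)\right) = - 84 \left(113 - \left(42 + \left(1 + 3 \left(1 + 3\right)\right) \left(-3\right)\right)\right) = - 84 \left(113 - \left(42 + \left(1 + 3 \cdot 4\right) \left(-3\right)\right)\right) = - 84 \left(113 - \left(42 + \left(1 + 12\right) \left(-3\right)\right)\right) = - 84 \left(113 - \left(42 + 13 \left(-3\right)\right)\right) = - 84 \left(113 - 3\right) = \left(-84\right) 110 = -9240$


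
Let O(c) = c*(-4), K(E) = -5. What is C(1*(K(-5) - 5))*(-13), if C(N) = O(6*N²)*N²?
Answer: 3120000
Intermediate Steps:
O(c) = -4*c
C(N) = -24*N⁴ (C(N) = (-24*N²)*N² = -24*N⁴)
C(1*(K(-5) - 5))*(-13) = -24*(-5 - 5)⁴*(-13) = -24*(1*(-10))⁴*(-13) = -24*(-10)⁴*(-13) = -24*10000*(-13) = -240000*(-13) = 3120000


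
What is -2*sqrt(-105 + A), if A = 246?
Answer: -2*sqrt(141) ≈ -23.749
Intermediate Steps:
-2*sqrt(-105 + A) = -2*sqrt(-105 + 246) = -2*sqrt(141)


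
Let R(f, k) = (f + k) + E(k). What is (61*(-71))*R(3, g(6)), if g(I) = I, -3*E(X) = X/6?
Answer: -112606/3 ≈ -37535.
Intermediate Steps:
E(X) = -X/18 (E(X) = -X/(3*6) = -X/18)
R(f, k) = f + 17*k/18 (R(f, k) = (f + k) - k/18 = f + 17*k/18)
(61*(-71))*R(3, g(6)) = (61*(-71))*(3 + (17/18)*6) = -4331*(3 + 17/3) = -4331*26/3 = -112606/3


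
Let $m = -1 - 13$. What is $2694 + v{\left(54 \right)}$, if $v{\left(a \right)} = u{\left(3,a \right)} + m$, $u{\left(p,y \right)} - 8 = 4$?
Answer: $2692$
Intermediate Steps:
$m = -14$
$u{\left(p,y \right)} = 12$ ($u{\left(p,y \right)} = 8 + 4 = 12$)
$v{\left(a \right)} = -2$ ($v{\left(a \right)} = 12 - 14 = -2$)
$2694 + v{\left(54 \right)} = 2694 - 2 = 2692$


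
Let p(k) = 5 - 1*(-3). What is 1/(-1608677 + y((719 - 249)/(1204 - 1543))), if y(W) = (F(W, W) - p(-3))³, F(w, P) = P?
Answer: -38958219/62703409010831 ≈ -6.2131e-7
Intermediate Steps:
p(k) = 8 (p(k) = 5 + 3 = 8)
y(W) = (-8 + W)³ (y(W) = (W - 1*8)³ = (W - 8)³ = (-8 + W)³)
1/(-1608677 + y((719 - 249)/(1204 - 1543))) = 1/(-1608677 + (-8 + (719 - 249)/(1204 - 1543))³) = 1/(-1608677 + (-8 + 470/(-339))³) = 1/(-1608677 + (-8 + 470*(-1/339))³) = 1/(-1608677 + (-8 - 470/339)³) = 1/(-1608677 + (-3182/339)³) = 1/(-1608677 - 32218144568/38958219) = 1/(-62703409010831/38958219) = -38958219/62703409010831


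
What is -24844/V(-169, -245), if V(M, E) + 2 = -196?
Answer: 12422/99 ≈ 125.47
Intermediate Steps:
V(M, E) = -198 (V(M, E) = -2 - 196 = -198)
-24844/V(-169, -245) = -24844/(-198) = -24844*(-1/198) = 12422/99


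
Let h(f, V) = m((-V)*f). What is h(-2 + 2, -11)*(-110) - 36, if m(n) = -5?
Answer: 514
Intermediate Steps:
h(f, V) = -5
h(-2 + 2, -11)*(-110) - 36 = -5*(-110) - 36 = 550 - 36 = 514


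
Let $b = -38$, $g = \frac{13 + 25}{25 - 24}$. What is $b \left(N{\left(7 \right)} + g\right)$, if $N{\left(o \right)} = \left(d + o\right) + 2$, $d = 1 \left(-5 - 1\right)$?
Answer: $-1558$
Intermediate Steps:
$d = -6$ ($d = 1 \left(-6\right) = -6$)
$g = 38$ ($g = \frac{38}{1} = 38 \cdot 1 = 38$)
$N{\left(o \right)} = -4 + o$ ($N{\left(o \right)} = \left(-6 + o\right) + 2 = -4 + o$)
$b \left(N{\left(7 \right)} + g\right) = - 38 \left(\left(-4 + 7\right) + 38\right) = - 38 \left(3 + 38\right) = \left(-38\right) 41 = -1558$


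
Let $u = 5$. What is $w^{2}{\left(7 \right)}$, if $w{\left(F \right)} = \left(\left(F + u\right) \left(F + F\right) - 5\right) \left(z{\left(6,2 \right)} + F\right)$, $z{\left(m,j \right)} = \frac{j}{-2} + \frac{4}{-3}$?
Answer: $\frac{5207524}{9} \approx 5.7861 \cdot 10^{5}$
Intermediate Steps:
$z{\left(m,j \right)} = - \frac{4}{3} - \frac{j}{2}$ ($z{\left(m,j \right)} = j \left(- \frac{1}{2}\right) + 4 \left(- \frac{1}{3}\right) = - \frac{j}{2} - \frac{4}{3} = - \frac{4}{3} - \frac{j}{2}$)
$w{\left(F \right)} = \left(-5 + 2 F \left(5 + F\right)\right) \left(- \frac{7}{3} + F\right)$ ($w{\left(F \right)} = \left(\left(F + 5\right) \left(F + F\right) - 5\right) \left(\left(- \frac{4}{3} - 1\right) + F\right) = \left(\left(5 + F\right) 2 F - 5\right) \left(\left(- \frac{4}{3} - 1\right) + F\right) = \left(2 F \left(5 + F\right) - 5\right) \left(- \frac{7}{3} + F\right) = \left(-5 + 2 F \left(5 + F\right)\right) \left(- \frac{7}{3} + F\right)$)
$w^{2}{\left(7 \right)} = \left(\frac{35}{3} + 2 \cdot 7^{3} - \frac{595}{3} + \frac{16 \cdot 7^{2}}{3}\right)^{2} = \left(\frac{35}{3} + 2 \cdot 343 - \frac{595}{3} + \frac{16}{3} \cdot 49\right)^{2} = \left(\frac{35}{3} + 686 - \frac{595}{3} + \frac{784}{3}\right)^{2} = \left(\frac{2282}{3}\right)^{2} = \frac{5207524}{9}$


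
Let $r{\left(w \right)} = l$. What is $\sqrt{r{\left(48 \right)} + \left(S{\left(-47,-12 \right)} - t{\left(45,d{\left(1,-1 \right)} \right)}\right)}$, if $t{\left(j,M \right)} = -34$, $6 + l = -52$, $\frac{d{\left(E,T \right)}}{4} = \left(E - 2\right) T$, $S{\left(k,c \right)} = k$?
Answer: $i \sqrt{71} \approx 8.4261 i$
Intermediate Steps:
$d{\left(E,T \right)} = 4 T \left(-2 + E\right)$ ($d{\left(E,T \right)} = 4 \left(E - 2\right) T = 4 \left(-2 + E\right) T = 4 T \left(-2 + E\right)$)
$l = -58$ ($l = -6 - 52 = -58$)
$r{\left(w \right)} = -58$
$\sqrt{r{\left(48 \right)} + \left(S{\left(-47,-12 \right)} - t{\left(45,d{\left(1,-1 \right)} \right)}\right)} = \sqrt{-58 - 13} = \sqrt{-71} = i \sqrt{71}$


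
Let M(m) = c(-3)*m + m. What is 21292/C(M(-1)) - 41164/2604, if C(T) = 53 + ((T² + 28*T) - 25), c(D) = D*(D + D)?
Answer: -15332705/93093 ≈ -164.70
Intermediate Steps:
c(D) = 2*D² (c(D) = D*(2*D) = 2*D²)
M(m) = 19*m (M(m) = (2*(-3)²)*m + m = (2*9)*m + m = 18*m + m = 19*m)
C(T) = 28 + T² + 28*T (C(T) = 53 + (-25 + T² + 28*T) = 28 + T² + 28*T)
21292/C(M(-1)) - 41164/2604 = 21292/(28 + (19*(-1))² + 28*(19*(-1))) - 41164/2604 = 21292/(28 + (-19)² + 28*(-19)) - 41164*1/2604 = 21292/(28 + 361 - 532) - 10291/651 = 21292/(-143) - 10291/651 = 21292*(-1/143) - 10291/651 = -21292/143 - 10291/651 = -15332705/93093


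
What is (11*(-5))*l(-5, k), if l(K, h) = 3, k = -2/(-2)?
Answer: -165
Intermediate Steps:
k = 1 (k = -2*(-½) = 1)
(11*(-5))*l(-5, k) = (11*(-5))*3 = -55*3 = -165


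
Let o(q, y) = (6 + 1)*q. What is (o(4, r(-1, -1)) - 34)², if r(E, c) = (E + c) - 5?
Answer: 36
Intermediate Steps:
r(E, c) = -5 + E + c
o(q, y) = 7*q
(o(4, r(-1, -1)) - 34)² = (7*4 - 34)² = (28 - 34)² = (-6)² = 36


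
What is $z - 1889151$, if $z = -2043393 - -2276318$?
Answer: $-1656226$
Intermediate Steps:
$z = 232925$ ($z = -2043393 + 2276318 = 232925$)
$z - 1889151 = 232925 - 1889151 = -1656226$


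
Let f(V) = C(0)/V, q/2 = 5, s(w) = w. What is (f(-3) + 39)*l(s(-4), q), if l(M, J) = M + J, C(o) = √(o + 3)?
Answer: 234 - 2*√3 ≈ 230.54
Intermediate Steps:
q = 10 (q = 2*5 = 10)
C(o) = √(3 + o)
l(M, J) = J + M
f(V) = √3/V (f(V) = √(3 + 0)/V = √3/V)
(f(-3) + 39)*l(s(-4), q) = (√3/(-3) + 39)*(10 - 4) = (√3*(-⅓) + 39)*6 = (-√3/3 + 39)*6 = (39 - √3/3)*6 = 234 - 2*√3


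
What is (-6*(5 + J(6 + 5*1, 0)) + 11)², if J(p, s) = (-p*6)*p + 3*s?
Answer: 18809569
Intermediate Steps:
J(p, s) = -6*p² + 3*s (J(p, s) = (-6*p)*p + 3*s = -6*p² + 3*s)
(-6*(5 + J(6 + 5*1, 0)) + 11)² = (-6*(5 + (-6*(6 + 5*1)² + 3*0)) + 11)² = (-6*(5 + (-6*(6 + 5)² + 0)) + 11)² = (-6*(5 + (-6*11² + 0)) + 11)² = (-6*(5 + (-6*121 + 0)) + 11)² = (-6*(5 + (-726 + 0)) + 11)² = (-6*(5 - 726) + 11)² = (-6*(-721) + 11)² = (4326 + 11)² = 4337² = 18809569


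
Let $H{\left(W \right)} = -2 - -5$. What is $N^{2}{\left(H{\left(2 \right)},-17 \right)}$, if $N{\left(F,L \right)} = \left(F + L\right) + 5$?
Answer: $81$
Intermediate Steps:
$H{\left(W \right)} = 3$ ($H{\left(W \right)} = -2 + 5 = 3$)
$N{\left(F,L \right)} = 5 + F + L$
$N^{2}{\left(H{\left(2 \right)},-17 \right)} = \left(5 + 3 - 17\right)^{2} = \left(-9\right)^{2} = 81$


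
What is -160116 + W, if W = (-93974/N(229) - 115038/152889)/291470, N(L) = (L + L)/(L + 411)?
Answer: -24756976358579687/154618568395 ≈ -1.6012e+5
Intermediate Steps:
N(L) = 2*L/(411 + L) (N(L) = (2*L)/(411 + L) = 2*L/(411 + L))
W = -69661445867/154618568395 (W = (-93974/(2*229/(411 + 229)) - 115038/152889)/291470 = (-93974/(2*229/640) - 115038*1/152889)*(1/291470) = (-93974/(2*229*(1/640)) - 3486/4633)*(1/291470) = (-93974/229/320 - 3486/4633)*(1/291470) = (-93974*320/229 - 3486/4633)*(1/291470) = (-30071680/229 - 3486/4633)*(1/291470) = -139322891734/1060957*1/291470 = -69661445867/154618568395 ≈ -0.45054)
-160116 + W = -160116 - 69661445867/154618568395 = -24756976358579687/154618568395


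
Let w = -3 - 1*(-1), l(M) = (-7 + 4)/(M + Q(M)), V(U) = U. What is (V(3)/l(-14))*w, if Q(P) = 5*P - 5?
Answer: -178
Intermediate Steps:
Q(P) = -5 + 5*P
l(M) = -3/(-5 + 6*M) (l(M) = (-7 + 4)/(M + (-5 + 5*M)) = -3/(-5 + 6*M))
w = -2 (w = -3 + 1 = -2)
(V(3)/l(-14))*w = (3/((-3/(-5 + 6*(-14)))))*(-2) = (3/((-3/(-5 - 84))))*(-2) = (3/((-3/(-89))))*(-2) = (3/((-3*(-1/89))))*(-2) = (3/(3/89))*(-2) = (3*(89/3))*(-2) = 89*(-2) = -178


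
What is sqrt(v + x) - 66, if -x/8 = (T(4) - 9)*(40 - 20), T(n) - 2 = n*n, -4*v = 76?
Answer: -66 + I*sqrt(1459) ≈ -66.0 + 38.197*I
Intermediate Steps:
v = -19 (v = -1/4*76 = -19)
T(n) = 2 + n**2 (T(n) = 2 + n*n = 2 + n**2)
x = -1440 (x = -8*((2 + 4**2) - 9)*(40 - 20) = -8*((2 + 16) - 9)*20 = -8*(18 - 9)*20 = -72*20 = -8*180 = -1440)
sqrt(v + x) - 66 = sqrt(-19 - 1440) - 66 = sqrt(-1459) - 66 = I*sqrt(1459) - 66 = -66 + I*sqrt(1459)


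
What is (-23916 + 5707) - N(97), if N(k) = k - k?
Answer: -18209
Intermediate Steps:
N(k) = 0
(-23916 + 5707) - N(97) = (-23916 + 5707) - 1*0 = -18209 + 0 = -18209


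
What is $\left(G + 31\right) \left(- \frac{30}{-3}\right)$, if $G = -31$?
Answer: $0$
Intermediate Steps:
$\left(G + 31\right) \left(- \frac{30}{-3}\right) = \left(-31 + 31\right) \left(- \frac{30}{-3}\right) = 0 \left(\left(-30\right) \left(- \frac{1}{3}\right)\right) = 0 \cdot 10 = 0$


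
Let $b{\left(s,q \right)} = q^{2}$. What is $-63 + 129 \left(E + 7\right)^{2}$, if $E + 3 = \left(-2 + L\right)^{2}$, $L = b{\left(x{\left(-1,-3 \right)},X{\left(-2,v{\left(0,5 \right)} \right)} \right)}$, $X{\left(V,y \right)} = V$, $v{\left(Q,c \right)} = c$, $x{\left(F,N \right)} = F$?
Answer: $8193$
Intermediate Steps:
$L = 4$ ($L = \left(-2\right)^{2} = 4$)
$E = 1$ ($E = -3 + \left(-2 + 4\right)^{2} = -3 + 2^{2} = -3 + 4 = 1$)
$-63 + 129 \left(E + 7\right)^{2} = -63 + 129 \left(1 + 7\right)^{2} = -63 + 129 \cdot 8^{2} = -63 + 129 \cdot 64 = -63 + 8256 = 8193$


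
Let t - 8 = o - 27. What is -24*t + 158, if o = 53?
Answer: -658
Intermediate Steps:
t = 34 (t = 8 + (53 - 27) = 8 + 26 = 34)
-24*t + 158 = -24*34 + 158 = -816 + 158 = -658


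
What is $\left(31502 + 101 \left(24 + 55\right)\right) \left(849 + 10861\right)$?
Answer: $462322510$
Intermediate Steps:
$\left(31502 + 101 \left(24 + 55\right)\right) \left(849 + 10861\right) = \left(31502 + 101 \cdot 79\right) 11710 = \left(31502 + 7979\right) 11710 = 39481 \cdot 11710 = 462322510$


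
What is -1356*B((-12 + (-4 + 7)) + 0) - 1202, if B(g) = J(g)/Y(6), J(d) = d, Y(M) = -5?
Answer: -18214/5 ≈ -3642.8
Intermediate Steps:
B(g) = -g/5 (B(g) = g/(-5) = g*(-⅕) = -g/5)
-1356*B((-12 + (-4 + 7)) + 0) - 1202 = -(-1356)*((-12 + (-4 + 7)) + 0)/5 - 1202 = -(-1356)*((-12 + 3) + 0)/5 - 1202 = -(-1356)*(-9 + 0)/5 - 1202 = -(-1356)*(-9)/5 - 1202 = -1356*9/5 - 1202 = -12204/5 - 1202 = -18214/5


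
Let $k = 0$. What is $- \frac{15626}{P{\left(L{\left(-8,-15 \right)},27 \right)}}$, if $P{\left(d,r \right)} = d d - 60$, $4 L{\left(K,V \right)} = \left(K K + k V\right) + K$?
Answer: $- \frac{7813}{68} \approx -114.9$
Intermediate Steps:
$L{\left(K,V \right)} = \frac{K}{4} + \frac{K^{2}}{4}$ ($L{\left(K,V \right)} = \frac{\left(K K + 0 V\right) + K}{4} = \frac{\left(K^{2} + 0\right) + K}{4} = \frac{K^{2} + K}{4} = \frac{K + K^{2}}{4} = \frac{K}{4} + \frac{K^{2}}{4}$)
$P{\left(d,r \right)} = -60 + d^{2}$ ($P{\left(d,r \right)} = d^{2} - 60 = -60 + d^{2}$)
$- \frac{15626}{P{\left(L{\left(-8,-15 \right)},27 \right)}} = - \frac{15626}{-60 + \left(\frac{1}{4} \left(-8\right) \left(1 - 8\right)\right)^{2}} = - \frac{15626}{-60 + \left(\frac{1}{4} \left(-8\right) \left(-7\right)\right)^{2}} = - \frac{15626}{-60 + 14^{2}} = - \frac{15626}{-60 + 196} = - \frac{15626}{136} = \left(-15626\right) \frac{1}{136} = - \frac{7813}{68}$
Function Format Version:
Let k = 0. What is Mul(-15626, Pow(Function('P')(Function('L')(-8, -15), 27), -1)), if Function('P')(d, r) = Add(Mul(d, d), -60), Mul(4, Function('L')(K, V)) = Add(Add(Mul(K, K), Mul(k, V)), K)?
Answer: Rational(-7813, 68) ≈ -114.90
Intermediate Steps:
Function('L')(K, V) = Add(Mul(Rational(1, 4), K), Mul(Rational(1, 4), Pow(K, 2))) (Function('L')(K, V) = Mul(Rational(1, 4), Add(Add(Mul(K, K), Mul(0, V)), K)) = Mul(Rational(1, 4), Add(Add(Pow(K, 2), 0), K)) = Mul(Rational(1, 4), Add(Pow(K, 2), K)) = Mul(Rational(1, 4), Add(K, Pow(K, 2))) = Add(Mul(Rational(1, 4), K), Mul(Rational(1, 4), Pow(K, 2))))
Function('P')(d, r) = Add(-60, Pow(d, 2)) (Function('P')(d, r) = Add(Pow(d, 2), -60) = Add(-60, Pow(d, 2)))
Mul(-15626, Pow(Function('P')(Function('L')(-8, -15), 27), -1)) = Mul(-15626, Pow(Add(-60, Pow(Mul(Rational(1, 4), -8, Add(1, -8)), 2)), -1)) = Mul(-15626, Pow(Add(-60, Pow(Mul(Rational(1, 4), -8, -7), 2)), -1)) = Mul(-15626, Pow(Add(-60, Pow(14, 2)), -1)) = Mul(-15626, Pow(Add(-60, 196), -1)) = Mul(-15626, Pow(136, -1)) = Mul(-15626, Rational(1, 136)) = Rational(-7813, 68)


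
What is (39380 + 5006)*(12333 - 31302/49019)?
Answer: 26832225829650/49019 ≈ 5.4738e+8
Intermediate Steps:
(39380 + 5006)*(12333 - 31302/49019) = 44386*(12333 - 31302*1/49019) = 44386*(12333 - 31302/49019) = 44386*(604520025/49019) = 26832225829650/49019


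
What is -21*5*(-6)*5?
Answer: 3150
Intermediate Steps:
-21*5*(-6)*5 = -(-630)*5 = -21*(-150) = 3150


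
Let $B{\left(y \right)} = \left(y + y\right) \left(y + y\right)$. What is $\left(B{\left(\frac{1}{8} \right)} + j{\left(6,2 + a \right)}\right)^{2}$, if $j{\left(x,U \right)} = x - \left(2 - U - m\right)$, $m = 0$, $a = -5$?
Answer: $\frac{289}{256} \approx 1.1289$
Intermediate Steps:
$B{\left(y \right)} = 4 y^{2}$ ($B{\left(y \right)} = 2 y 2 y = 4 y^{2}$)
$j{\left(x,U \right)} = -2 + U + x$ ($j{\left(x,U \right)} = x + \left(0 - \left(2 - U\right)\right) = x + \left(0 + \left(-2 + U\right)\right) = x + \left(-2 + U\right) = -2 + U + x$)
$\left(B{\left(\frac{1}{8} \right)} + j{\left(6,2 + a \right)}\right)^{2} = \left(4 \left(\frac{1}{8}\right)^{2} + \left(-2 + \left(2 - 5\right) + 6\right)\right)^{2} = \left(\frac{4}{64} - -1\right)^{2} = \left(4 \cdot \frac{1}{64} + 1\right)^{2} = \left(\frac{1}{16} + 1\right)^{2} = \left(\frac{17}{16}\right)^{2} = \frac{289}{256}$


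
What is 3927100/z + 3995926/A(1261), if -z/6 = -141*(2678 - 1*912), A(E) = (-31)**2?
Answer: 1493457810109/358942149 ≈ 4160.7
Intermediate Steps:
A(E) = 961
z = 1494036 (z = -(-846)*(2678 - 1*912) = -(-846)*(2678 - 912) = -(-846)*1766 = -6*(-249006) = 1494036)
3927100/z + 3995926/A(1261) = 3927100/1494036 + 3995926/961 = 3927100*(1/1494036) + 3995926*(1/961) = 981775/373509 + 3995926/961 = 1493457810109/358942149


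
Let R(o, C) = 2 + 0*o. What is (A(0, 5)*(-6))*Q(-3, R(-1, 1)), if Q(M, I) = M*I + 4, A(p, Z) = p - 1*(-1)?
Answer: 12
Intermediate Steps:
A(p, Z) = 1 + p (A(p, Z) = p + 1 = 1 + p)
R(o, C) = 2 (R(o, C) = 2 + 0 = 2)
Q(M, I) = 4 + I*M (Q(M, I) = I*M + 4 = 4 + I*M)
(A(0, 5)*(-6))*Q(-3, R(-1, 1)) = ((1 + 0)*(-6))*(4 + 2*(-3)) = (1*(-6))*(4 - 6) = -6*(-2) = 12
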